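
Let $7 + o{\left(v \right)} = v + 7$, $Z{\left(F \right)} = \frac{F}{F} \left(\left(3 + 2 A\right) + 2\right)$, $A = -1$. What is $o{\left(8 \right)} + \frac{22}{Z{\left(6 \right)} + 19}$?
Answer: $9$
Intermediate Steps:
$Z{\left(F \right)} = 3$ ($Z{\left(F \right)} = \frac{F}{F} \left(\left(3 + 2 \left(-1\right)\right) + 2\right) = 1 \left(\left(3 - 2\right) + 2\right) = 1 \left(1 + 2\right) = 1 \cdot 3 = 3$)
$o{\left(v \right)} = v$ ($o{\left(v \right)} = -7 + \left(v + 7\right) = -7 + \left(7 + v\right) = v$)
$o{\left(8 \right)} + \frac{22}{Z{\left(6 \right)} + 19} = 8 + \frac{22}{3 + 19} = 8 + \frac{22}{22} = 8 + 22 \cdot \frac{1}{22} = 8 + 1 = 9$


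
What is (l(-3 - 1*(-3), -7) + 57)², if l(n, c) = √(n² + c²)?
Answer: 4096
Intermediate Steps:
l(n, c) = √(c² + n²)
(l(-3 - 1*(-3), -7) + 57)² = (√((-7)² + (-3 - 1*(-3))²) + 57)² = (√(49 + (-3 + 3)²) + 57)² = (√(49 + 0²) + 57)² = (√(49 + 0) + 57)² = (√49 + 57)² = (7 + 57)² = 64² = 4096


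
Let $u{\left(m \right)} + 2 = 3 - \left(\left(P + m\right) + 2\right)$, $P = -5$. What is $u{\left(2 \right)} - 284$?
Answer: $-282$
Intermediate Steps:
$u{\left(m \right)} = 4 - m$ ($u{\left(m \right)} = -2 - \left(-6 + m\right) = 4 - m$)
$u{\left(2 \right)} - 284 = \left(4 - 2\right) - 284 = 2 - 284 = -282$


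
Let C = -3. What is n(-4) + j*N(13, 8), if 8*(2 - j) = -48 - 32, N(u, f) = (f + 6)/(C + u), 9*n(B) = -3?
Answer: 247/15 ≈ 16.467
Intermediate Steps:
n(B) = -⅓ (n(B) = (⅑)*(-3) = -⅓)
N(u, f) = (6 + f)/(-3 + u) (N(u, f) = (f + 6)/(-3 + u) = (6 + f)/(-3 + u))
j = 12 (j = 2 - (-48 - 32)/8 = 2 - ⅛*(-80) = 2 + 10 = 12)
n(-4) + j*N(13, 8) = -⅓ + 12*((6 + 8)/(-3 + 13)) = -⅓ + 12*(14/10) = -⅓ + 12*((⅒)*14) = -⅓ + 12*(7/5) = -⅓ + 84/5 = 247/15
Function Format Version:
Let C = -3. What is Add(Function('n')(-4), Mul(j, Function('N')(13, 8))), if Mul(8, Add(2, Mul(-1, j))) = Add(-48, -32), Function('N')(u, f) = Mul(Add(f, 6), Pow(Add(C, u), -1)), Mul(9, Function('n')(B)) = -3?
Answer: Rational(247, 15) ≈ 16.467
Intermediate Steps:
Function('n')(B) = Rational(-1, 3) (Function('n')(B) = Mul(Rational(1, 9), -3) = Rational(-1, 3))
Function('N')(u, f) = Mul(Pow(Add(-3, u), -1), Add(6, f)) (Function('N')(u, f) = Mul(Add(f, 6), Pow(Add(-3, u), -1)) = Mul(Add(6, f), Pow(Add(-3, u), -1)) = Mul(Pow(Add(-3, u), -1), Add(6, f)))
j = 12 (j = Add(2, Mul(Rational(-1, 8), Add(-48, -32))) = Add(2, Mul(Rational(-1, 8), -80)) = Add(2, 10) = 12)
Add(Function('n')(-4), Mul(j, Function('N')(13, 8))) = Add(Rational(-1, 3), Mul(12, Mul(Pow(Add(-3, 13), -1), Add(6, 8)))) = Add(Rational(-1, 3), Mul(12, Mul(Pow(10, -1), 14))) = Add(Rational(-1, 3), Mul(12, Mul(Rational(1, 10), 14))) = Add(Rational(-1, 3), Mul(12, Rational(7, 5))) = Add(Rational(-1, 3), Rational(84, 5)) = Rational(247, 15)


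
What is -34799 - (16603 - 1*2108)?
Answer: -49294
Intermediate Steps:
-34799 - (16603 - 1*2108) = -34799 - (16603 - 2108) = -34799 - 1*14495 = -34799 - 14495 = -49294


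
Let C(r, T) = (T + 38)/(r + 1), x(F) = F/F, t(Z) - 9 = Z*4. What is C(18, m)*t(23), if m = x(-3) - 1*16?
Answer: 2323/19 ≈ 122.26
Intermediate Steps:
t(Z) = 9 + 4*Z (t(Z) = 9 + Z*4 = 9 + 4*Z)
x(F) = 1
m = -15 (m = 1 - 1*16 = 1 - 16 = -15)
C(r, T) = (38 + T)/(1 + r)
C(18, m)*t(23) = ((38 - 15)/(1 + 18))*(9 + 4*23) = (23/19)*(9 + 92) = ((1/19)*23)*101 = (23/19)*101 = 2323/19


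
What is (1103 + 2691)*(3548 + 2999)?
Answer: 24839318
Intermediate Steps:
(1103 + 2691)*(3548 + 2999) = 3794*6547 = 24839318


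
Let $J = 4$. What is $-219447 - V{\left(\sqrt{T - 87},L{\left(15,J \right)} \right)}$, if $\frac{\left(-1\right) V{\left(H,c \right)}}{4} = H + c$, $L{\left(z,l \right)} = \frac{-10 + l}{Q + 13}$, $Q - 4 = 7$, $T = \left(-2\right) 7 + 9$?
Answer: $-219448 + 8 i \sqrt{23} \approx -2.1945 \cdot 10^{5} + 38.367 i$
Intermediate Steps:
$T = -5$ ($T = -14 + 9 = -5$)
$Q = 11$ ($Q = 4 + 7 = 11$)
$L{\left(z,l \right)} = - \frac{5}{12} + \frac{l}{24}$ ($L{\left(z,l \right)} = \frac{-10 + l}{11 + 13} = \frac{-10 + l}{24} = \left(-10 + l\right) \frac{1}{24} = - \frac{5}{12} + \frac{l}{24}$)
$V{\left(H,c \right)} = - 4 H - 4 c$ ($V{\left(H,c \right)} = - 4 \left(H + c\right) = - 4 H - 4 c$)
$-219447 - V{\left(\sqrt{T - 87},L{\left(15,J \right)} \right)} = -219447 - \left(- 4 \sqrt{-5 - 87} - 4 \left(- \frac{5}{12} + \frac{1}{24} \cdot 4\right)\right) = -219447 - \left(- 4 \sqrt{-92} - 4 \left(- \frac{5}{12} + \frac{1}{6}\right)\right) = -219447 - \left(- 4 \cdot 2 i \sqrt{23} - -1\right) = -219447 - \left(- 8 i \sqrt{23} + 1\right) = -219447 - \left(1 - 8 i \sqrt{23}\right) = -219448 + 8 i \sqrt{23}$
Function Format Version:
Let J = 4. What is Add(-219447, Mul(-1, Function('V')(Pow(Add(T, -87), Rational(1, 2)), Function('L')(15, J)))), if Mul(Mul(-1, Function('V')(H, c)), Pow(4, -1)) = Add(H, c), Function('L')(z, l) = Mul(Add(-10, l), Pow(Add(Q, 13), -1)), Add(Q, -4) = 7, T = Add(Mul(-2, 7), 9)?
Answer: Add(-219448, Mul(8, I, Pow(23, Rational(1, 2)))) ≈ Add(-2.1945e+5, Mul(38.367, I))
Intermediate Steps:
T = -5 (T = Add(-14, 9) = -5)
Q = 11 (Q = Add(4, 7) = 11)
Function('L')(z, l) = Add(Rational(-5, 12), Mul(Rational(1, 24), l)) (Function('L')(z, l) = Mul(Add(-10, l), Pow(Add(11, 13), -1)) = Mul(Add(-10, l), Pow(24, -1)) = Mul(Add(-10, l), Rational(1, 24)) = Add(Rational(-5, 12), Mul(Rational(1, 24), l)))
Function('V')(H, c) = Add(Mul(-4, H), Mul(-4, c)) (Function('V')(H, c) = Mul(-4, Add(H, c)) = Add(Mul(-4, H), Mul(-4, c)))
Add(-219447, Mul(-1, Function('V')(Pow(Add(T, -87), Rational(1, 2)), Function('L')(15, J)))) = Add(-219447, Mul(-1, Add(Mul(-4, Pow(Add(-5, -87), Rational(1, 2))), Mul(-4, Add(Rational(-5, 12), Mul(Rational(1, 24), 4)))))) = Add(-219447, Mul(-1, Add(Mul(-4, Pow(-92, Rational(1, 2))), Mul(-4, Add(Rational(-5, 12), Rational(1, 6)))))) = Add(-219447, Mul(-1, Add(Mul(-4, Mul(2, I, Pow(23, Rational(1, 2)))), Mul(-4, Rational(-1, 4))))) = Add(-219447, Mul(-1, Add(Mul(-8, I, Pow(23, Rational(1, 2))), 1))) = Add(-219447, Mul(-1, Add(1, Mul(-8, I, Pow(23, Rational(1, 2)))))) = Add(-219447, Add(-1, Mul(8, I, Pow(23, Rational(1, 2))))) = Add(-219448, Mul(8, I, Pow(23, Rational(1, 2))))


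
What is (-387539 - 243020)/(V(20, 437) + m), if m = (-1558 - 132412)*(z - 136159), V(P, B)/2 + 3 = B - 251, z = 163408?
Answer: 630559/3650548164 ≈ 0.00017273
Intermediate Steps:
V(P, B) = -508 + 2*B (V(P, B) = -6 + 2*(B - 251) = -6 + 2*(-251 + B) = -6 + (-502 + 2*B) = -508 + 2*B)
m = -3650548530 (m = (-1558 - 132412)*(163408 - 136159) = -133970*27249 = -3650548530)
(-387539 - 243020)/(V(20, 437) + m) = (-387539 - 243020)/((-508 + 2*437) - 3650548530) = -630559/((-508 + 874) - 3650548530) = -630559/(366 - 3650548530) = -630559/(-3650548164) = -630559*(-1/3650548164) = 630559/3650548164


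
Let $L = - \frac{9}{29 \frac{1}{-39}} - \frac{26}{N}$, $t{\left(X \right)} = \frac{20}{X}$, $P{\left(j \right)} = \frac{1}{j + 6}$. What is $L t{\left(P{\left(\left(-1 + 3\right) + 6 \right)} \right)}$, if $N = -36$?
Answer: $\frac{937300}{261} \approx 3591.2$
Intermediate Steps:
$P{\left(j \right)} = \frac{1}{6 + j}$
$L = \frac{6695}{522}$ ($L = - \frac{9}{29 \frac{1}{-39}} - \frac{26}{-36} = - \frac{9}{29 \left(- \frac{1}{39}\right)} - - \frac{13}{18} = - \frac{9}{- \frac{29}{39}} + \frac{13}{18} = \left(-9\right) \left(- \frac{39}{29}\right) + \frac{13}{18} = \frac{351}{29} + \frac{13}{18} = \frac{6695}{522} \approx 12.826$)
$L t{\left(P{\left(\left(-1 + 3\right) + 6 \right)} \right)} = \frac{6695 \frac{20}{\frac{1}{6 + \left(\left(-1 + 3\right) + 6\right)}}}{522} = \frac{6695 \frac{20}{\frac{1}{6 + \left(2 + 6\right)}}}{522} = \frac{6695 \frac{20}{\frac{1}{6 + 8}}}{522} = \frac{6695 \frac{20}{\frac{1}{14}}}{522} = \frac{6695 \cdot 20 \frac{1}{\frac{1}{14}}}{522} = \frac{6695 \cdot 20 \cdot 14}{522} = \frac{6695}{522} \cdot 280 = \frac{937300}{261}$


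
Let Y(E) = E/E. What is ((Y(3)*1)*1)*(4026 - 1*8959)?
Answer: -4933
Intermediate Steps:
Y(E) = 1
((Y(3)*1)*1)*(4026 - 1*8959) = ((1*1)*1)*(4026 - 1*8959) = (1*1)*(4026 - 8959) = 1*(-4933) = -4933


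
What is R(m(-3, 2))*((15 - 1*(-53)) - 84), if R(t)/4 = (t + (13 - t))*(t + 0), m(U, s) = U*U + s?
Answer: -9152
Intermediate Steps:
m(U, s) = s + U² (m(U, s) = U² + s = s + U²)
R(t) = 52*t (R(t) = 4*((t + (13 - t))*(t + 0)) = 4*(13*t) = 52*t)
R(m(-3, 2))*((15 - 1*(-53)) - 84) = (52*(2 + (-3)²))*((15 - 1*(-53)) - 84) = (52*(2 + 9))*((15 + 53) - 84) = (52*11)*(68 - 84) = 572*(-16) = -9152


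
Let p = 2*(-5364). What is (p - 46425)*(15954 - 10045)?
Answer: -337717077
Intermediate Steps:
p = -10728
(p - 46425)*(15954 - 10045) = (-10728 - 46425)*(15954 - 10045) = -57153*5909 = -337717077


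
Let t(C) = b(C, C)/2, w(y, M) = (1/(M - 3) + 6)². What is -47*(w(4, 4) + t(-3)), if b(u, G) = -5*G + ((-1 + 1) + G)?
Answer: -2585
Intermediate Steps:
w(y, M) = (6 + 1/(-3 + M))² (w(y, M) = (1/(-3 + M) + 6)² = (6 + 1/(-3 + M))²)
b(u, G) = -4*G (b(u, G) = -5*G + (0 + G) = -5*G + G = -4*G)
t(C) = -2*C (t(C) = -4*C/2 = -4*C*(½) = -2*C)
-47*(w(4, 4) + t(-3)) = -47*((-17 + 6*4)²/(-3 + 4)² - 2*(-3)) = -47*((-17 + 24)²/1² + 6) = -47*(7²*1 + 6) = -47*(49*1 + 6) = -47*(49 + 6) = -47*55 = -2585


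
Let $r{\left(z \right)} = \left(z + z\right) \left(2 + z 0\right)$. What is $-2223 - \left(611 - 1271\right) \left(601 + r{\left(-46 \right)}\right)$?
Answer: $272997$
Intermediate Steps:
$r{\left(z \right)} = 4 z$ ($r{\left(z \right)} = 2 z \left(2 + 0\right) = 2 z 2 = 4 z$)
$-2223 - \left(611 - 1271\right) \left(601 + r{\left(-46 \right)}\right) = -2223 - \left(611 - 1271\right) \left(601 + 4 \left(-46\right)\right) = -2223 - - 660 \left(601 - 184\right) = -2223 - \left(-660\right) 417 = -2223 - -275220 = -2223 + 275220 = 272997$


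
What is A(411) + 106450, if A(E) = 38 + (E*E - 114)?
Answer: 275295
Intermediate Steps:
A(E) = -76 + E² (A(E) = 38 + (E² - 114) = 38 + (-114 + E²) = -76 + E²)
A(411) + 106450 = (-76 + 411²) + 106450 = (-76 + 168921) + 106450 = 168845 + 106450 = 275295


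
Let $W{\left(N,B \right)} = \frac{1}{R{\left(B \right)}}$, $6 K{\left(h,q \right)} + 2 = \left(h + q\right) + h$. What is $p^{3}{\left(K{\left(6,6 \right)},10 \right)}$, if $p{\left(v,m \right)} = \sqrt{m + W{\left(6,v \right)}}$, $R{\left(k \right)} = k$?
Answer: $\frac{83 \sqrt{166}}{32} \approx 33.418$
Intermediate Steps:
$K{\left(h,q \right)} = - \frac{1}{3} + \frac{h}{3} + \frac{q}{6}$ ($K{\left(h,q \right)} = - \frac{1}{3} + \frac{\left(h + q\right) + h}{6} = - \frac{1}{3} + \frac{q + 2 h}{6} = - \frac{1}{3} + \left(\frac{h}{3} + \frac{q}{6}\right) = - \frac{1}{3} + \frac{h}{3} + \frac{q}{6}$)
$W{\left(N,B \right)} = \frac{1}{B}$
$p{\left(v,m \right)} = \sqrt{m + \frac{1}{v}}$
$p^{3}{\left(K{\left(6,6 \right)},10 \right)} = \left(\sqrt{10 + \frac{1}{- \frac{1}{3} + \frac{1}{3} \cdot 6 + \frac{1}{6} \cdot 6}}\right)^{3} = \left(\sqrt{10 + \frac{1}{- \frac{1}{3} + 2 + 1}}\right)^{3} = \left(\sqrt{10 + \frac{1}{\frac{8}{3}}}\right)^{3} = \left(\sqrt{10 + \frac{3}{8}}\right)^{3} = \left(\sqrt{\frac{83}{8}}\right)^{3} = \left(\frac{\sqrt{166}}{4}\right)^{3} = \frac{83 \sqrt{166}}{32}$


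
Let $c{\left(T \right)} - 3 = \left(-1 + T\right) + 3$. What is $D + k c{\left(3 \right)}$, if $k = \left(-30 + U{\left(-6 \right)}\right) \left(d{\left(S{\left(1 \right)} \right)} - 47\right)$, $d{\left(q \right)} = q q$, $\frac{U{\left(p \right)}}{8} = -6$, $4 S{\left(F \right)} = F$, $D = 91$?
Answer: $29380$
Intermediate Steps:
$S{\left(F \right)} = \frac{F}{4}$
$c{\left(T \right)} = 5 + T$ ($c{\left(T \right)} = 3 + \left(\left(-1 + T\right) + 3\right) = 3 + \left(2 + T\right) = 5 + T$)
$U{\left(p \right)} = -48$ ($U{\left(p \right)} = 8 \left(-6\right) = -48$)
$d{\left(q \right)} = q^{2}$
$k = \frac{29289}{8}$ ($k = \left(-30 - 48\right) \left(\left(\frac{1}{4} \cdot 1\right)^{2} - 47\right) = - 78 \left(\left(\frac{1}{4}\right)^{2} - 47\right) = - 78 \left(\frac{1}{16} - 47\right) = \left(-78\right) \left(- \frac{751}{16}\right) = \frac{29289}{8} \approx 3661.1$)
$D + k c{\left(3 \right)} = 91 + \frac{29289 \left(5 + 3\right)}{8} = 91 + \frac{29289}{8} \cdot 8 = 91 + 29289 = 29380$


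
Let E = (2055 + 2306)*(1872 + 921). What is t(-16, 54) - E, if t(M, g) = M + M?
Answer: -12180305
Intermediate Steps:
t(M, g) = 2*M
E = 12180273 (E = 4361*2793 = 12180273)
t(-16, 54) - E = 2*(-16) - 1*12180273 = -32 - 12180273 = -12180305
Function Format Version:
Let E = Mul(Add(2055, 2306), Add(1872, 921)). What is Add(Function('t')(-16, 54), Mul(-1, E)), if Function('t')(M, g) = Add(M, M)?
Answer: -12180305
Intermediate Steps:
Function('t')(M, g) = Mul(2, M)
E = 12180273 (E = Mul(4361, 2793) = 12180273)
Add(Function('t')(-16, 54), Mul(-1, E)) = Add(Mul(2, -16), Mul(-1, 12180273)) = Add(-32, -12180273) = -12180305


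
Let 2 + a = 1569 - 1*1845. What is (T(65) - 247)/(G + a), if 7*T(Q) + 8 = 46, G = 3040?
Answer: -1691/19334 ≈ -0.087463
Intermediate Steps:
T(Q) = 38/7 (T(Q) = -8/7 + (⅐)*46 = -8/7 + 46/7 = 38/7)
a = -278 (a = -2 + (1569 - 1*1845) = -2 + (1569 - 1845) = -2 - 276 = -278)
(T(65) - 247)/(G + a) = (38/7 - 247)/(3040 - 278) = -1691/7/2762 = -1691/7*1/2762 = -1691/19334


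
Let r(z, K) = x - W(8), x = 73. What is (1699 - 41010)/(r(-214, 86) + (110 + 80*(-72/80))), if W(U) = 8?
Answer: -39311/103 ≈ -381.66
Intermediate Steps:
r(z, K) = 65 (r(z, K) = 73 - 1*8 = 73 - 8 = 65)
(1699 - 41010)/(r(-214, 86) + (110 + 80*(-72/80))) = (1699 - 41010)/(65 + (110 + 80*(-72/80))) = -39311/(65 + (110 + 80*(-72*1/80))) = -39311/(65 + (110 + 80*(-9/10))) = -39311/(65 + (110 - 72)) = -39311/(65 + 38) = -39311/103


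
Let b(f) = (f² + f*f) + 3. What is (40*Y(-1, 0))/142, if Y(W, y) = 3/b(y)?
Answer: 20/71 ≈ 0.28169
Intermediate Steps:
b(f) = 3 + 2*f² (b(f) = (f² + f²) + 3 = 2*f² + 3 = 3 + 2*f²)
Y(W, y) = 3/(3 + 2*y²)
(40*Y(-1, 0))/142 = (40*(3/(3 + 2*0²)))/142 = (40*(3/(3 + 2*0)))*(1/142) = (40*(3/(3 + 0)))*(1/142) = (40*(3/3))*(1/142) = (40*(3*(⅓)))*(1/142) = (40*1)*(1/142) = 40*(1/142) = 20/71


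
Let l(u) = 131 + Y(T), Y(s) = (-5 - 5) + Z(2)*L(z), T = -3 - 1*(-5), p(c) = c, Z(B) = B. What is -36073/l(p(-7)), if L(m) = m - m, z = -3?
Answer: -36073/121 ≈ -298.12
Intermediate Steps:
L(m) = 0
T = 2 (T = -3 + 5 = 2)
Y(s) = -10 (Y(s) = (-5 - 5) + 2*0 = -10 + 0 = -10)
l(u) = 121 (l(u) = 131 - 10 = 121)
-36073/l(p(-7)) = -36073/121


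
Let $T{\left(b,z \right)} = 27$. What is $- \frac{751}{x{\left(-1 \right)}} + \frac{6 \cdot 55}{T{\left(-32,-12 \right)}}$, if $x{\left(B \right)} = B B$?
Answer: $- \frac{6649}{9} \approx -738.78$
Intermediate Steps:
$x{\left(B \right)} = B^{2}$
$- \frac{751}{x{\left(-1 \right)}} + \frac{6 \cdot 55}{T{\left(-32,-12 \right)}} = - \frac{751}{\left(-1\right)^{2}} + \frac{6 \cdot 55}{27} = - \frac{751}{1} + 330 \cdot \frac{1}{27} = \left(-751\right) 1 + \frac{110}{9} = -751 + \frac{110}{9} = - \frac{6649}{9}$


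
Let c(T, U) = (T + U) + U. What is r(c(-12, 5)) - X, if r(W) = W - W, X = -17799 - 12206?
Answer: 30005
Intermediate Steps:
c(T, U) = T + 2*U
X = -30005
r(W) = 0
r(c(-12, 5)) - X = 0 - 1*(-30005) = 0 + 30005 = 30005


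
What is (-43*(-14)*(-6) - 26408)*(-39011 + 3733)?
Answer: 1059045560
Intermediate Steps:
(-43*(-14)*(-6) - 26408)*(-39011 + 3733) = (602*(-6) - 26408)*(-35278) = (-3612 - 26408)*(-35278) = -30020*(-35278) = 1059045560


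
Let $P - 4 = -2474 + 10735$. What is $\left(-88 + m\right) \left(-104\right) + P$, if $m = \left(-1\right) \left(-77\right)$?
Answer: $9409$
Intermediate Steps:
$P = 8265$ ($P = 4 + \left(-2474 + 10735\right) = 4 + 8261 = 8265$)
$m = 77$
$\left(-88 + m\right) \left(-104\right) + P = \left(-88 + 77\right) \left(-104\right) + 8265 = \left(-11\right) \left(-104\right) + 8265 = 1144 + 8265 = 9409$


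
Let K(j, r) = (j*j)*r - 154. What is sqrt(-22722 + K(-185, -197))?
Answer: 2601*I ≈ 2601.0*I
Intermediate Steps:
K(j, r) = -154 + r*j**2 (K(j, r) = j**2*r - 154 = r*j**2 - 154 = -154 + r*j**2)
sqrt(-22722 + K(-185, -197)) = sqrt(-22722 + (-154 - 197*(-185)**2)) = sqrt(-22722 + (-154 - 197*34225)) = sqrt(-22722 + (-154 - 6742325)) = sqrt(-22722 - 6742479) = sqrt(-6765201) = 2601*I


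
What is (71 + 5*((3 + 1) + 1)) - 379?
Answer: -283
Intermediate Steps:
(71 + 5*((3 + 1) + 1)) - 379 = (71 + 5*(4 + 1)) - 379 = (71 + 5*5) - 379 = (71 + 25) - 379 = 96 - 379 = -283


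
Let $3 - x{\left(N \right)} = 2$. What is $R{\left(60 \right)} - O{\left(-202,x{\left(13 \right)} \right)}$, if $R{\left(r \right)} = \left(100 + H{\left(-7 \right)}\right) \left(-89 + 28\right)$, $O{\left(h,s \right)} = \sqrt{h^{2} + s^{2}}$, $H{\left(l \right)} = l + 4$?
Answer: $-5917 - \sqrt{40805} \approx -6119.0$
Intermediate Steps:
$H{\left(l \right)} = 4 + l$
$x{\left(N \right)} = 1$ ($x{\left(N \right)} = 3 - 2 = 1$)
$R{\left(r \right)} = -5917$ ($R{\left(r \right)} = \left(100 + \left(4 - 7\right)\right) \left(-89 + 28\right) = \left(100 - 3\right) \left(-61\right) = 97 \left(-61\right) = -5917$)
$R{\left(60 \right)} - O{\left(-202,x{\left(13 \right)} \right)} = -5917 - \sqrt{\left(-202\right)^{2} + 1^{2}} = -5917 - \sqrt{40804 + 1} = -5917 - \sqrt{40805}$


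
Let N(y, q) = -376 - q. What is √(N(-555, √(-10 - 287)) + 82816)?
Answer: √(82440 - 3*I*√33) ≈ 287.12 - 0.03*I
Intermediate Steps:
√(N(-555, √(-10 - 287)) + 82816) = √((-376 - √(-10 - 287)) + 82816) = √((-376 - √(-297)) + 82816) = √((-376 - 3*I*√33) + 82816) = √(82440 - 3*I*√33)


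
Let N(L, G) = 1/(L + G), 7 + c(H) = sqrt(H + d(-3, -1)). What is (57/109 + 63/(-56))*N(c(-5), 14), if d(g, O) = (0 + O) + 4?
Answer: -1225/14824 + 175*I*sqrt(2)/14824 ≈ -0.082636 + 0.016695*I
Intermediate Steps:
d(g, O) = 4 + O (d(g, O) = O + 4 = 4 + O)
c(H) = -7 + sqrt(3 + H) (c(H) = -7 + sqrt(H + (4 - 1)) = -7 + sqrt(H + 3) = -7 + sqrt(3 + H))
N(L, G) = 1/(G + L)
(57/109 + 63/(-56))*N(c(-5), 14) = (57/109 + 63/(-56))/(14 + (-7 + sqrt(3 - 5))) = (57*(1/109) + 63*(-1/56))/(14 + (-7 + sqrt(-2))) = (57/109 - 9/8)/(14 + (-7 + I*sqrt(2))) = -525/(872*(7 + I*sqrt(2)))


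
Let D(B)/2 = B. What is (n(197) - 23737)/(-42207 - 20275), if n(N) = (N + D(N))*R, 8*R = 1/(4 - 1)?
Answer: 189699/499856 ≈ 0.37951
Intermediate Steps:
R = 1/24 (R = 1/(8*(4 - 1)) = (⅛)/3 = (⅛)*(⅓) = 1/24 ≈ 0.041667)
D(B) = 2*B
n(N) = N/8 (n(N) = (N + 2*N)*(1/24) = (3*N)*(1/24) = N/8)
(n(197) - 23737)/(-42207 - 20275) = ((⅛)*197 - 23737)/(-42207 - 20275) = (197/8 - 23737)/(-62482) = -189699/8*(-1/62482) = 189699/499856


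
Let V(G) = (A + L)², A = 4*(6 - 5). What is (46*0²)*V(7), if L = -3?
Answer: 0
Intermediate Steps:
A = 4 (A = 4*1 = 4)
V(G) = 1 (V(G) = (4 - 3)² = 1² = 1)
(46*0²)*V(7) = (46*0²)*1 = (46*0)*1 = 0*1 = 0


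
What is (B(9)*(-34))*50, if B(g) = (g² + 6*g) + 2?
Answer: -232900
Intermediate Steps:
B(g) = 2 + g² + 6*g
(B(9)*(-34))*50 = ((2 + 9² + 6*9)*(-34))*50 = ((2 + 81 + 54)*(-34))*50 = (137*(-34))*50 = -4658*50 = -232900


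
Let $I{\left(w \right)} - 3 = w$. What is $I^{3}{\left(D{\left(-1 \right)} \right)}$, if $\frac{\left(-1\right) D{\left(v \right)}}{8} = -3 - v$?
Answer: $6859$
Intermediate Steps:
$D{\left(v \right)} = 24 + 8 v$ ($D{\left(v \right)} = - 8 \left(-3 - v\right) = 24 + 8 v$)
$I{\left(w \right)} = 3 + w$
$I^{3}{\left(D{\left(-1 \right)} \right)} = \left(3 + \left(24 + 8 \left(-1\right)\right)\right)^{3} = \left(3 + \left(24 - 8\right)\right)^{3} = \left(3 + 16\right)^{3} = 19^{3} = 6859$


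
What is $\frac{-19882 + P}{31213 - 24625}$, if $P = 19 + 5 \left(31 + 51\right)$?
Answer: $- \frac{19453}{6588} \approx -2.9528$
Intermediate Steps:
$P = 429$ ($P = 19 + 5 \cdot 82 = 19 + 410 = 429$)
$\frac{-19882 + P}{31213 - 24625} = \frac{-19882 + 429}{31213 - 24625} = - \frac{19453}{31213 - 24625} = - \frac{19453}{6588}$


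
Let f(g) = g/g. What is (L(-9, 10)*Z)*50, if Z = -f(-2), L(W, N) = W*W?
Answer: -4050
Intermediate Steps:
f(g) = 1
L(W, N) = W²
Z = -1 (Z = -1*1 = -1)
(L(-9, 10)*Z)*50 = ((-9)²*(-1))*50 = (81*(-1))*50 = -81*50 = -4050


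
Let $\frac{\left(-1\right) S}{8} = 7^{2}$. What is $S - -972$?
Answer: $580$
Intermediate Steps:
$S = -392$ ($S = - 8 \cdot 7^{2} = \left(-8\right) 49 = -392$)
$S - -972 = -392 - -972 = -392 + 972 = 580$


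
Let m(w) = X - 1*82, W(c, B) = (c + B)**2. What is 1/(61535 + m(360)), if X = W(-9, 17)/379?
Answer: 379/23290751 ≈ 1.6273e-5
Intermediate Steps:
W(c, B) = (B + c)**2
X = 64/379 (X = (17 - 9)**2/379 = 8**2*(1/379) = 64*(1/379) = 64/379 ≈ 0.16887)
m(w) = -31014/379 (m(w) = 64/379 - 1*82 = 64/379 - 82 = -31014/379)
1/(61535 + m(360)) = 1/(61535 - 31014/379) = 1/(23290751/379) = 379/23290751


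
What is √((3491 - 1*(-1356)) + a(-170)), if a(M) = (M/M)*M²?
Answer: √33747 ≈ 183.70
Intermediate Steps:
a(M) = M² (a(M) = 1*M² = M²)
√((3491 - 1*(-1356)) + a(-170)) = √((3491 - 1*(-1356)) + (-170)²) = √((3491 + 1356) + 28900) = √(4847 + 28900) = √33747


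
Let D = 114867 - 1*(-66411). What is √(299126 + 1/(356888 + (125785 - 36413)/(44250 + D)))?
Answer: 2*√30278892220982871126989786/20122081559 ≈ 546.92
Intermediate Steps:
D = 181278 (D = 114867 + 66411 = 181278)
√(299126 + 1/(356888 + (125785 - 36413)/(44250 + D))) = √(299126 + 1/(356888 + (125785 - 36413)/(44250 + 181278))) = √(299126 + 1/(356888 + 89372/225528)) = √(299126 + 1/(356888 + 89372*(1/225528))) = √(299126 + 1/(356888 + 22343/56382)) = √(299126 + 1/(20122081559/56382)) = √(299126 + 56382/20122081559) = √(6019037768473816/20122081559) = 2*√30278892220982871126989786/20122081559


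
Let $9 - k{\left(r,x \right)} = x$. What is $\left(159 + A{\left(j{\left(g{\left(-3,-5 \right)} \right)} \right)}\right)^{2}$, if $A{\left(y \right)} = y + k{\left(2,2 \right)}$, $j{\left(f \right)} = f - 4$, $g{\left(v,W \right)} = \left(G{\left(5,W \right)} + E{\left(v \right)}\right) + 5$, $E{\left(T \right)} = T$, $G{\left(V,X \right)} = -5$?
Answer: $25281$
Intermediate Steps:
$k{\left(r,x \right)} = 9 - x$
$g{\left(v,W \right)} = v$ ($g{\left(v,W \right)} = \left(-5 + v\right) + 5 = v$)
$j{\left(f \right)} = -4 + f$
$A{\left(y \right)} = 7 + y$ ($A{\left(y \right)} = y + \left(9 - 2\right) = y + 7 = 7 + y$)
$\left(159 + A{\left(j{\left(g{\left(-3,-5 \right)} \right)} \right)}\right)^{2} = \left(159 + \left(7 - 7\right)\right)^{2} = \left(159 + 0\right)^{2} = 159^{2} = 25281$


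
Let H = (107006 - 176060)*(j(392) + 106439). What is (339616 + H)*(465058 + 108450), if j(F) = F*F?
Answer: -10300669911034568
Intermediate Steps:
j(F) = F**2
H = -17961152562 (H = (107006 - 176060)*(392**2 + 106439) = -69054*(153664 + 106439) = -69054*260103 = -17961152562)
(339616 + H)*(465058 + 108450) = (339616 - 17961152562)*(465058 + 108450) = -17960812946*573508 = -10300669911034568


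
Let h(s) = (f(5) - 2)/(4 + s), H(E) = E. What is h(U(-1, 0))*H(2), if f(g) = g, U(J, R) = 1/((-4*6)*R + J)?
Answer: 2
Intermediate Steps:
U(J, R) = 1/(J - 24*R) (U(J, R) = 1/(-24*R + J) = 1/(J - 24*R))
h(s) = 3/(4 + s) (h(s) = (5 - 2)/(4 + s) = 3/(4 + s))
h(U(-1, 0))*H(2) = (3/(4 + 1/(-1 - 24*0)))*2 = (3/(4 + 1/(-1 + 0)))*2 = (3/(4 + 1/(-1)))*2 = (3/(4 - 1))*2 = (3/3)*2 = (3*(1/3))*2 = 1*2 = 2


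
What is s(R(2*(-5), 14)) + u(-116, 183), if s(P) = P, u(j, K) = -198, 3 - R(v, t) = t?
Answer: -209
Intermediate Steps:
R(v, t) = 3 - t
s(R(2*(-5), 14)) + u(-116, 183) = (3 - 1*14) - 198 = (3 - 14) - 198 = -11 - 198 = -209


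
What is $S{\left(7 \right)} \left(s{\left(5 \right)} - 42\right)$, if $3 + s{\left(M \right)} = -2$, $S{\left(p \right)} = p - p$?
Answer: $0$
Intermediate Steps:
$S{\left(p \right)} = 0$
$s{\left(M \right)} = -5$ ($s{\left(M \right)} = -3 - 2 = -5$)
$S{\left(7 \right)} \left(s{\left(5 \right)} - 42\right) = 0 \left(-5 - 42\right) = 0 \left(-47\right) = 0$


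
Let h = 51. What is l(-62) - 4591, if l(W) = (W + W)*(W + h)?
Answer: -3227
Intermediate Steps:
l(W) = 2*W*(51 + W) (l(W) = (W + W)*(W + 51) = (2*W)*(51 + W) = 2*W*(51 + W))
l(-62) - 4591 = 2*(-62)*(51 - 62) - 4591 = 2*(-62)*(-11) - 4591 = 1364 - 4591 = -3227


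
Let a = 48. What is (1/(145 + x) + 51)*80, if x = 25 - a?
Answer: 248920/61 ≈ 4080.7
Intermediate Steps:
x = -23 (x = 25 - 1*48 = 25 - 48 = -23)
(1/(145 + x) + 51)*80 = (1/(145 - 23) + 51)*80 = (1/122 + 51)*80 = (6223/122)*80 = 248920/61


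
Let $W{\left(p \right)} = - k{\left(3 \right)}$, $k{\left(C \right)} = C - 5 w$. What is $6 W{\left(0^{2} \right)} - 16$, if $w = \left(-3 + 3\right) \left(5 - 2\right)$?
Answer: $-34$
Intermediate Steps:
$w = 0$ ($w = 0 \cdot 3 = 0$)
$k{\left(C \right)} = C$ ($k{\left(C \right)} = C - 0 = C + 0 = C$)
$W{\left(p \right)} = -3$ ($W{\left(p \right)} = \left(-1\right) 3 = -3$)
$6 W{\left(0^{2} \right)} - 16 = 6 \left(-3\right) - 16 = -18 - 16 = -34$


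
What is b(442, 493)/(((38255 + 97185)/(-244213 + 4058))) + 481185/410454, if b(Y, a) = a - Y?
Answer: -55133665583/617687664 ≈ -89.258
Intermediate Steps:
b(442, 493)/(((38255 + 97185)/(-244213 + 4058))) + 481185/410454 = (493 - 1*442)/(((38255 + 97185)/(-244213 + 4058))) + 481185/410454 = (493 - 442)/((135440/(-240155))) + 481185*(1/410454) = 51/((135440*(-1/240155))) + 53465/45606 = 51/(-27088/48031) + 53465/45606 = 51*(-48031/27088) + 53465/45606 = -2449581/27088 + 53465/45606 = -55133665583/617687664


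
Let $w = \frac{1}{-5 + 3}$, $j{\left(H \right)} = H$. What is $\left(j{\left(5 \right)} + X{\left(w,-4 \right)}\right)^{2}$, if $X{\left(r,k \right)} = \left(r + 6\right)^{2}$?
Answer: $\frac{19881}{16} \approx 1242.6$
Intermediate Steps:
$w = - \frac{1}{2}$ ($w = \frac{1}{-2} = - \frac{1}{2} \approx -0.5$)
$X{\left(r,k \right)} = \left(6 + r\right)^{2}$
$\left(j{\left(5 \right)} + X{\left(w,-4 \right)}\right)^{2} = \left(5 + \left(6 - \frac{1}{2}\right)^{2}\right)^{2} = \left(5 + \left(\frac{11}{2}\right)^{2}\right)^{2} = \left(5 + \frac{121}{4}\right)^{2} = \left(\frac{141}{4}\right)^{2} = \frac{19881}{16}$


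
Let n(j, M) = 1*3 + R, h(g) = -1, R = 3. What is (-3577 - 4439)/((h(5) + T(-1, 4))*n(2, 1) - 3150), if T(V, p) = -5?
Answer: 1336/531 ≈ 2.5160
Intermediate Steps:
n(j, M) = 6 (n(j, M) = 1*3 + 3 = 3 + 3 = 6)
(-3577 - 4439)/((h(5) + T(-1, 4))*n(2, 1) - 3150) = (-3577 - 4439)/((-1 - 5)*6 - 3150) = -8016/(-6*6 - 3150) = -8016/(-36 - 3150) = -8016/(-3186) = -8016*(-1/3186) = 1336/531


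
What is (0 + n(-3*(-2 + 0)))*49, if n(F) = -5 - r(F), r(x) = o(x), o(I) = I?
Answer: -539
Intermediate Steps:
r(x) = x
n(F) = -5 - F
(0 + n(-3*(-2 + 0)))*49 = (0 + (-5 - (-3)*(-2 + 0)))*49 = (0 + (-5 - (-3)*(-2)))*49 = (0 + (-5 - 1*6))*49 = (0 + (-5 - 6))*49 = (0 - 11)*49 = -11*49 = -539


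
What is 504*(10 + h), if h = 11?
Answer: 10584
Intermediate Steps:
504*(10 + h) = 504*(10 + 11) = 504*21 = 10584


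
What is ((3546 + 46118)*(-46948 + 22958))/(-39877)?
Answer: 1191439360/39877 ≈ 29878.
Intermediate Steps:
((3546 + 46118)*(-46948 + 22958))/(-39877) = (49664*(-23990))*(-1/39877) = -1191439360*(-1/39877) = 1191439360/39877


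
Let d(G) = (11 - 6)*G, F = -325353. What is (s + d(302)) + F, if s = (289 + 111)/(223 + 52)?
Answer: -3562257/11 ≈ -3.2384e+5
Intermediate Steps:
s = 16/11 (s = 400/275 = (1/275)*400 = 16/11 ≈ 1.4545)
d(G) = 5*G
(s + d(302)) + F = (16/11 + 5*302) - 325353 = (16/11 + 1510) - 325353 = 16626/11 - 325353 = -3562257/11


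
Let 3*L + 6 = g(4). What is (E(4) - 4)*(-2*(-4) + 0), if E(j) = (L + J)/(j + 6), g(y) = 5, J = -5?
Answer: -544/15 ≈ -36.267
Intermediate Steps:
L = -⅓ (L = -2 + (⅓)*5 = -2 + 5/3 = -⅓ ≈ -0.33333)
E(j) = -16/(3*(6 + j)) (E(j) = (-⅓ - 5)/(j + 6) = -16/(3*(6 + j)))
(E(4) - 4)*(-2*(-4) + 0) = (-16/(18 + 3*4) - 4)*(-2*(-4) + 0) = (-16/(18 + 12) - 4)*(8 + 0) = (-16/30 - 4)*8 = (-16*1/30 - 4)*8 = (-8/15 - 4)*8 = -68/15*8 = -544/15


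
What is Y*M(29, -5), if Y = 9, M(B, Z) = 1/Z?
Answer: -9/5 ≈ -1.8000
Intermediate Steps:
Y*M(29, -5) = 9/(-5) = 9*(-⅕) = -9/5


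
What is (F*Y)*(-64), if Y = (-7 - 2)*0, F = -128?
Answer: 0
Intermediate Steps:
Y = 0 (Y = -9*0 = 0)
(F*Y)*(-64) = -128*0*(-64) = 0*(-64) = 0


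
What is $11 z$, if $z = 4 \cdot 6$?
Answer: $264$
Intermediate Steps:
$z = 24$
$11 z = 11 \cdot 24 = 264$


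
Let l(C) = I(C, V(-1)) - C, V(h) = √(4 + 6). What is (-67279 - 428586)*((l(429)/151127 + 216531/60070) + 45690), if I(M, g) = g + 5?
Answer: -41138508043741453261/1815639778 - 495865*√10/151127 ≈ -2.2658e+10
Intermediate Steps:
V(h) = √10
I(M, g) = 5 + g
l(C) = 5 + √10 - C (l(C) = (5 + √10) - C = 5 + √10 - C)
(-67279 - 428586)*((l(429)/151127 + 216531/60070) + 45690) = (-67279 - 428586)*(((5 + √10 - 1*429)/151127 + 216531/60070) + 45690) = -495865*(((5 + √10 - 429)*(1/151127) + 216531*(1/60070)) + 45690) = -495865*(((-424 + √10)*(1/151127) + 216531/60070) + 45690) = -495865*(((-424/151127 + √10/151127) + 216531/60070) + 45690) = -495865*((32698210757/9078198890 + √10/151127) + 45690) = -495865*(414815605494857/9078198890 + √10/151127) = -41138508043741453261/1815639778 - 495865*√10/151127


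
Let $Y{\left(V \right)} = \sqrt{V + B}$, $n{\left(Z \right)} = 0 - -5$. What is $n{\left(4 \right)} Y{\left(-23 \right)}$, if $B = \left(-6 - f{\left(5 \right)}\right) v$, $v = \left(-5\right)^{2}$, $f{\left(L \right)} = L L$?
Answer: $5 i \sqrt{798} \approx 141.24 i$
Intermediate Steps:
$f{\left(L \right)} = L^{2}$
$v = 25$
$n{\left(Z \right)} = 5$ ($n{\left(Z \right)} = 0 + 5 = 5$)
$B = -775$ ($B = \left(-6 - 5^{2}\right) 25 = \left(-6 - 25\right) 25 = \left(-31\right) 25 = -775$)
$Y{\left(V \right)} = \sqrt{-775 + V}$ ($Y{\left(V \right)} = \sqrt{V - 775} = \sqrt{-775 + V}$)
$n{\left(4 \right)} Y{\left(-23 \right)} = 5 \sqrt{-775 - 23} = 5 \sqrt{-798} = 5 i \sqrt{798}$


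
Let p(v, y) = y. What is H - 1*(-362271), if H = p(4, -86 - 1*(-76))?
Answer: 362261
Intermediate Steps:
H = -10 (H = -86 - 1*(-76) = -86 + 76 = -10)
H - 1*(-362271) = -10 - 1*(-362271) = -10 + 362271 = 362261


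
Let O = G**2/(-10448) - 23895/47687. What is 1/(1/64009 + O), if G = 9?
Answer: -31891445767984/16226910272687 ≈ -1.9653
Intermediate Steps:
O = -253517607/498233776 (O = 9**2/(-10448) - 23895/47687 = 81*(-1/10448) - 23895*1/47687 = -81/10448 - 23895/47687 = -253517607/498233776 ≈ -0.50883)
1/(1/64009 + O) = 1/(1/64009 - 253517607/498233776) = 1/(-16226910272687/31891445767984) = -31891445767984/16226910272687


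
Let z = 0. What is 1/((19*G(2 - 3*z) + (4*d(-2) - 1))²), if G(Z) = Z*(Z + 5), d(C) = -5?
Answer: 1/60025 ≈ 1.6660e-5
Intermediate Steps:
G(Z) = Z*(5 + Z)
1/((19*G(2 - 3*z) + (4*d(-2) - 1))²) = 1/((19*((2 - 3*0)*(5 + (2 - 3*0))) + (4*(-5) - 1))²) = 1/((19*((2 + 0)*(5 + (2 + 0))) + (-20 - 1))²) = 1/((19*(2*(5 + 2)) - 21)²) = 1/((19*(2*7) - 21)²) = 1/((19*14 - 21)²) = 1/((266 - 21)²) = 1/(245²) = 1/60025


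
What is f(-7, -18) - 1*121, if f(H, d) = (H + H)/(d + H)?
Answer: -3011/25 ≈ -120.44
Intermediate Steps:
f(H, d) = 2*H/(H + d) (f(H, d) = (2*H)/(H + d) = 2*H/(H + d))
f(-7, -18) - 1*121 = 2*(-7)/(-7 - 18) - 1*121 = 2*(-7)/(-25) - 121 = 2*(-7)*(-1/25) - 121 = 14/25 - 121 = -3011/25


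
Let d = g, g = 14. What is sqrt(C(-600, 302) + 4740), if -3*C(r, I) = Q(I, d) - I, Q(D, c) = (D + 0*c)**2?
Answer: I*sqrt(230046)/3 ≈ 159.88*I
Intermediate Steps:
d = 14
Q(D, c) = D**2 (Q(D, c) = (D + 0)**2 = D**2)
C(r, I) = -I**2/3 + I/3 (C(r, I) = -(I**2 - I)/3 = -I**2/3 + I/3)
sqrt(C(-600, 302) + 4740) = sqrt((1/3)*302*(1 - 1*302) + 4740) = sqrt((1/3)*302*(1 - 302) + 4740) = sqrt((1/3)*302*(-301) + 4740) = sqrt(-90902/3 + 4740) = sqrt(-76682/3) = I*sqrt(230046)/3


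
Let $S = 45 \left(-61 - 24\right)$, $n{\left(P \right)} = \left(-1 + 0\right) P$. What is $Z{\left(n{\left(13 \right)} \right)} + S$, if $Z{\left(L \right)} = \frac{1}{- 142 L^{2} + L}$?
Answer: $- \frac{91842076}{24011} \approx -3825.0$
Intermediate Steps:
$n{\left(P \right)} = - P$
$S = -3825$ ($S = 45 \left(-85\right) = -3825$)
$Z{\left(L \right)} = \frac{1}{L - 142 L^{2}}$
$Z{\left(n{\left(13 \right)} \right)} + S = - \frac{1}{\left(-1\right) 13 \left(-1 + 142 \left(\left(-1\right) 13\right)\right)} - 3825 = - \frac{1}{\left(-13\right) \left(-1 + 142 \left(-13\right)\right)} - 3825 = \left(-1\right) \left(- \frac{1}{13}\right) \frac{1}{-1 - 1846} - 3825 = \left(-1\right) \left(- \frac{1}{13}\right) \frac{1}{-1847} - 3825 = \left(-1\right) \left(- \frac{1}{13}\right) \left(- \frac{1}{1847}\right) - 3825 = - \frac{1}{24011} - 3825 = - \frac{91842076}{24011}$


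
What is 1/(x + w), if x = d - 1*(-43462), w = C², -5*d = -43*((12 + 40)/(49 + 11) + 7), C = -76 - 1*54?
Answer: 75/4532224 ≈ 1.6548e-5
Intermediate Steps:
C = -130 (C = -76 - 54 = -130)
d = 5074/75 (d = -(-43)*((12 + 40)/(49 + 11) + 7)/5 = -(-43)*(52/60 + 7)/5 = -(-43)*(52*(1/60) + 7)/5 = -(-43)*(13/15 + 7)/5 = -(-43)*118/(5*15) = -⅕*(-5074/15) = 5074/75 ≈ 67.653)
w = 16900 (w = (-130)² = 16900)
x = 3264724/75 (x = 5074/75 - 1*(-43462) = 5074/75 + 43462 = 3264724/75 ≈ 43530.)
1/(x + w) = 1/(3264724/75 + 16900) = 1/(4532224/75) = 75/4532224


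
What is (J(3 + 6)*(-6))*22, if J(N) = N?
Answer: -1188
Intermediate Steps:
(J(3 + 6)*(-6))*22 = ((3 + 6)*(-6))*22 = (9*(-6))*22 = -54*22 = -1188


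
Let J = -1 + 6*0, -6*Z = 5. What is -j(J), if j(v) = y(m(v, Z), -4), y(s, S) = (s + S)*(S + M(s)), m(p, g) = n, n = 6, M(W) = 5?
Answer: -2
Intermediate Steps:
Z = -⅚ (Z = -⅙*5 = -⅚ ≈ -0.83333)
m(p, g) = 6
y(s, S) = (5 + S)*(S + s) (y(s, S) = (s + S)*(S + 5) = (S + s)*(5 + S) = (5 + S)*(S + s))
J = -1 (J = -1 + 0 = -1)
j(v) = 2 (j(v) = (-4)² + 5*(-4) + 5*6 - 4*6 = 16 - 20 + 30 - 24 = 2)
-j(J) = -1*2 = -2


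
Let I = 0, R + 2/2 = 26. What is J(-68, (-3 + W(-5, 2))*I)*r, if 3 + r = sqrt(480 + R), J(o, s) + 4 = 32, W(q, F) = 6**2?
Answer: -84 + 28*sqrt(505) ≈ 545.22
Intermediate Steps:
R = 25 (R = -1 + 26 = 25)
W(q, F) = 36
J(o, s) = 28 (J(o, s) = -4 + 32 = 28)
r = -3 + sqrt(505) (r = -3 + sqrt(480 + 25) = -3 + sqrt(505) ≈ 19.472)
J(-68, (-3 + W(-5, 2))*I)*r = 28*(-3 + sqrt(505)) = -84 + 28*sqrt(505)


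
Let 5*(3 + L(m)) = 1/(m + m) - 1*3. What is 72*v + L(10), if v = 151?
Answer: 1086841/100 ≈ 10868.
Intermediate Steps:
L(m) = -18/5 + 1/(10*m) (L(m) = -3 + (1/(m + m) - 1*3)/5 = -3 + (1/(2*m) - 3)/5 = -3 + (-3 + 1/(2*m))/5 = -3 + (-⅗ + 1/(10*m)) = -18/5 + 1/(10*m))
72*v + L(10) = 72*151 + (⅒)*(1 - 36*10)/10 = 10872 + (⅒)*(⅒)*(1 - 360) = 10872 + (⅒)*(⅒)*(-359) = 10872 - 359/100 = 1086841/100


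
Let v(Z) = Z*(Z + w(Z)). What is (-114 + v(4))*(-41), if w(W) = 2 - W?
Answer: 4346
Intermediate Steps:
v(Z) = 2*Z (v(Z) = Z*(Z + (2 - Z)) = Z*2 = 2*Z)
(-114 + v(4))*(-41) = (-114 + 2*4)*(-41) = (-114 + 8)*(-41) = -106*(-41) = 4346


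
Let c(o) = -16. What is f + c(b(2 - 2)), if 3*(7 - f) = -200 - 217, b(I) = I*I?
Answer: 130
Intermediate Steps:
b(I) = I²
f = 146 (f = 7 - (-200 - 217)/3 = 7 - ⅓*(-417) = 7 + 139 = 146)
f + c(b(2 - 2)) = 146 - 16 = 130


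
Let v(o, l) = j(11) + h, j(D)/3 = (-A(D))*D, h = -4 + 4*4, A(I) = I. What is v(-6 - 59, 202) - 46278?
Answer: -46629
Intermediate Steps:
h = 12 (h = -4 + 16 = 12)
j(D) = -3*D² (j(D) = 3*((-D)*D) = 3*(-D²) = -3*D²)
v(o, l) = -351 (v(o, l) = -3*11² + 12 = -3*121 + 12 = -363 + 12 = -351)
v(-6 - 59, 202) - 46278 = -351 - 46278 = -46629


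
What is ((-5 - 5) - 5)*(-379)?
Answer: 5685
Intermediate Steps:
((-5 - 5) - 5)*(-379) = (-10 - 5)*(-379) = -15*(-379) = 5685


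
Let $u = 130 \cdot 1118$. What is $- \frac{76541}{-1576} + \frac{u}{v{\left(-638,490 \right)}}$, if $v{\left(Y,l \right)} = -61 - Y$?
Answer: $\frac{273219997}{909352} \approx 300.46$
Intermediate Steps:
$u = 145340$
$- \frac{76541}{-1576} + \frac{u}{v{\left(-638,490 \right)}} = - \frac{76541}{-1576} + \frac{145340}{-61 - -638} = \left(-76541\right) \left(- \frac{1}{1576}\right) + \frac{145340}{-61 + 638} = \frac{76541}{1576} + \frac{145340}{577} = \frac{273219997}{909352}$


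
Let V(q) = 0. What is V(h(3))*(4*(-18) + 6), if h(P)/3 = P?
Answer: 0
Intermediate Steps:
h(P) = 3*P
V(h(3))*(4*(-18) + 6) = 0*(4*(-18) + 6) = 0*(-72 + 6) = 0*(-66) = 0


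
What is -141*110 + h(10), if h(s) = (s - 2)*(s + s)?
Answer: -15350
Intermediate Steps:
h(s) = 2*s*(-2 + s) (h(s) = (-2 + s)*(2*s) = 2*s*(-2 + s))
-141*110 + h(10) = -141*110 + 2*10*(-2 + 10) = -15510 + 2*10*8 = -15510 + 160 = -15350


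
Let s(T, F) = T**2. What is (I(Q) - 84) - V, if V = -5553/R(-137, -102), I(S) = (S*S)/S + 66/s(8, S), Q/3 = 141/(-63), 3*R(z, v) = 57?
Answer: 862181/4256 ≈ 202.58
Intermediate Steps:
R(z, v) = 19 (R(z, v) = (1/3)*57 = 19)
Q = -47/7 (Q = 3*(141/(-63)) = 3*(141*(-1/63)) = 3*(-47/21) = -47/7 ≈ -6.7143)
I(S) = 33/32 + S (I(S) = (S*S)/S + 66/(8**2) = S**2/S + 66/64 = S + 66*(1/64) = S + 33/32 = 33/32 + S)
V = -5553/19 ≈ -292.26
(I(Q) - 84) - V = ((33/32 - 47/7) - 84) - 1*(-5553/19) = (-1273/224 - 84) + 5553/19 = -20089/224 + 5553/19 = 862181/4256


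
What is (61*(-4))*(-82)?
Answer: 20008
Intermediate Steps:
(61*(-4))*(-82) = -244*(-82) = 20008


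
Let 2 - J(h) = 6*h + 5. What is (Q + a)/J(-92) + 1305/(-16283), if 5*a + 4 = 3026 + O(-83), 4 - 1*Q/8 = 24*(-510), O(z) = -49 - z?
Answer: 2673646901/14898945 ≈ 179.45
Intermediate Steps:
J(h) = -3 - 6*h (J(h) = 2 - (6*h + 5) = 2 - (5 + 6*h) = 2 + (-5 - 6*h) = -3 - 6*h)
Q = 97952 (Q = 32 - 192*(-510) = 32 - 8*(-12240) = 32 + 97920 = 97952)
a = 3056/5 (a = -⅘ + (3026 + (-49 - 1*(-83)))/5 = -⅘ + (3026 + (-49 + 83))/5 = -⅘ + (3026 + 34)/5 = -⅘ + (⅕)*3060 = -⅘ + 612 = 3056/5 ≈ 611.20)
(Q + a)/J(-92) + 1305/(-16283) = (97952 + 3056/5)/(-3 - 6*(-92)) + 1305/(-16283) = 492816/(5*(-3 + 552)) + 1305*(-1/16283) = (492816/5)/549 - 1305/16283 = (492816/5)*(1/549) - 1305/16283 = 164272/915 - 1305/16283 = 2673646901/14898945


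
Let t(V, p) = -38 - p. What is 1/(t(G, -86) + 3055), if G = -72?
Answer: 1/3103 ≈ 0.00032227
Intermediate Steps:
1/(t(G, -86) + 3055) = 1/((-38 - 1*(-86)) + 3055) = 1/((-38 + 86) + 3055) = 1/(48 + 3055) = 1/3103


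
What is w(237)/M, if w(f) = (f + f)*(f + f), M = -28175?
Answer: -224676/28175 ≈ -7.9743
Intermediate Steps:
w(f) = 4*f² (w(f) = (2*f)*(2*f) = 4*f²)
w(237)/M = (4*237²)/(-28175) = (4*56169)*(-1/28175) = 224676*(-1/28175) = -224676/28175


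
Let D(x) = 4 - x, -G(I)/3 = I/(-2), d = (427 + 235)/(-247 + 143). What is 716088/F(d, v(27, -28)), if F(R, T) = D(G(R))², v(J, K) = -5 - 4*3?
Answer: 7745207808/1985281 ≈ 3901.3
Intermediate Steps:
v(J, K) = -17 (v(J, K) = -5 - 12 = -17)
d = -331/52 (d = 662/(-104) = 662*(-1/104) = -331/52 ≈ -6.3654)
G(I) = 3*I/2 (G(I) = -3*I/(-2) = -3*I*(-1)/2 = -(-3)*I/2 = 3*I/2)
F(R, T) = (4 - 3*R/2)²
716088/F(d, v(27, -28)) = 716088/(((-8 + 3*(-331/52))²/4)) = 716088/(((-8 - 993/52)²/4)) = 716088/(((-1409/52)²/4)) = 716088/(((¼)*(1985281/2704))) = 716088/(1985281/10816) = 716088*(10816/1985281) = 7745207808/1985281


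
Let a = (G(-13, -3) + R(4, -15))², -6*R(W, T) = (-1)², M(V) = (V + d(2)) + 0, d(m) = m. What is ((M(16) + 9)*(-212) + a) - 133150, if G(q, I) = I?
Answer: -4999103/36 ≈ -1.3886e+5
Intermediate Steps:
M(V) = 2 + V (M(V) = (V + 2) + 0 = (2 + V) + 0 = 2 + V)
R(W, T) = -⅙ (R(W, T) = -⅙*(-1)² = -⅙*1 = -⅙)
a = 361/36 (a = (-3 - ⅙)² = (-19/6)² = 361/36 ≈ 10.028)
((M(16) + 9)*(-212) + a) - 133150 = (((2 + 16) + 9)*(-212) + 361/36) - 133150 = ((18 + 9)*(-212) + 361/36) - 133150 = (27*(-212) + 361/36) - 133150 = (-5724 + 361/36) - 133150 = -205703/36 - 133150 = -4999103/36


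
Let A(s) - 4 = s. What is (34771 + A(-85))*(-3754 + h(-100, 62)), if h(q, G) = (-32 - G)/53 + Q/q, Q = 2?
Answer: -34526447057/265 ≈ -1.3029e+8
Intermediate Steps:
h(q, G) = -32/53 + 2/q - G/53 (h(q, G) = (-32 - G)/53 + 2/q = (-32 - G)*(1/53) + 2/q = (-32/53 - G/53) + 2/q = -32/53 + 2/q - G/53)
A(s) = 4 + s
(34771 + A(-85))*(-3754 + h(-100, 62)) = (34771 + (4 - 85))*(-3754 + (1/53)*(106 - 1*(-100)*(32 + 62))/(-100)) = (34771 - 81)*(-3754 + (1/53)*(-1/100)*(106 - 1*(-100)*94)) = 34690*(-3754 + (1/53)*(-1/100)*(106 + 9400)) = 34690*(-3754 + (1/53)*(-1/100)*9506) = 34690*(-3754 - 4753/2650) = 34690*(-9952853/2650) = -34526447057/265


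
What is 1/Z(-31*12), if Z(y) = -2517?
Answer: -1/2517 ≈ -0.00039730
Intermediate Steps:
1/Z(-31*12) = 1/(-2517) = -1/2517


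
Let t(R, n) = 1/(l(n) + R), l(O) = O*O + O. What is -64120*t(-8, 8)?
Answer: -8015/8 ≈ -1001.9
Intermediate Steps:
l(O) = O + O² (l(O) = O² + O = O + O²)
t(R, n) = 1/(R + n*(1 + n)) (t(R, n) = 1/(n*(1 + n) + R) = 1/(R + n*(1 + n)))
-64120*t(-8, 8) = -64120/(-8 + 8*(1 + 8)) = -64120/(-8 + 8*9) = -64120/(-8 + 72) = -64120/64 = -64120*1/64 = -8015/8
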